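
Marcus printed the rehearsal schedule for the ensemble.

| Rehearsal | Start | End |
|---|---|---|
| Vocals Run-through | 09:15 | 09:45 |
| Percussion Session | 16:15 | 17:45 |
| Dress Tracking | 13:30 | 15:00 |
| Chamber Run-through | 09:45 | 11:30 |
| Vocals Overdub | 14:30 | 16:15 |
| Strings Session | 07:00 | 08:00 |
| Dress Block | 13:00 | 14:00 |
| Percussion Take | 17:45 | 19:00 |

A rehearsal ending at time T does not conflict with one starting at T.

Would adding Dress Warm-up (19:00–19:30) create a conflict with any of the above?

Strings Session: ends 08:00 at or before Dress Warm-up starts 19:00 → clear.
Vocals Run-through: ends 09:45 at or before Dress Warm-up starts 19:00 → clear.
Chamber Run-through: ends 11:30 at or before Dress Warm-up starts 19:00 → clear.
Dress Block: ends 14:00 at or before Dress Warm-up starts 19:00 → clear.
Dress Tracking: ends 15:00 at or before Dress Warm-up starts 19:00 → clear.
Vocals Overdub: ends 16:15 at or before Dress Warm-up starts 19:00 → clear.
Percussion Session: ends 17:45 at or before Dress Warm-up starts 19:00 → clear.
Percussion Take: ends 19:00 at or before Dress Warm-up starts 19:00 → clear.

No — it doesn't clash with anything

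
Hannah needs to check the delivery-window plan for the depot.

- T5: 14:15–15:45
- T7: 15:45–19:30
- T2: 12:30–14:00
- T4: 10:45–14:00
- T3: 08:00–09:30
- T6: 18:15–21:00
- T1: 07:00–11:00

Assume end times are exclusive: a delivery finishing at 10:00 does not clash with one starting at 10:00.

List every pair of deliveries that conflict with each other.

T1 & T3, T1 & T4, T2 & T4, T6 & T7

Check each pair: they overlap iff neither finishes before the other starts.
Sorted by start: T1, T3, T4, T2, T5, T7, T6.
T3 starts before T1 ends → T1 and T3 overlap.
T4 starts before T1 ends → T1 and T4 overlap.
T2 starts after T1 ends, so nothing later overlaps T1 either.
T4 starts after T3 ends, so nothing later overlaps T3 either.
T2 starts before T4 ends → T4 and T2 overlap.
T5 starts after T4 ends, so nothing later overlaps T4 either.
T5 starts after T2 ends, so nothing later overlaps T2 either.
T7 starts exactly when T5 ends (back-to-back, no overlap), so nothing later overlaps T5 either.
T6 starts before T7 ends → T7 and T6 overlap.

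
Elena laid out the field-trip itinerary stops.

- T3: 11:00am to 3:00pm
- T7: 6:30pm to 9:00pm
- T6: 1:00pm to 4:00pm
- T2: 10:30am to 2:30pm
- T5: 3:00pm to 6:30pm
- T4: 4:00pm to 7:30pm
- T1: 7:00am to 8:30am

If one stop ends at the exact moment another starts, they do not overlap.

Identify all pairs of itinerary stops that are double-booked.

T2 & T3, T2 & T6, T3 & T6, T4 & T5, T4 & T7, T5 & T6

Check each pair: they overlap iff neither finishes before the other starts.
Sorted by start: T1, T2, T3, T6, T5, T4, T7.
T2 starts after T1 ends, so T1 has no further overlaps.
T3 starts before T2 ends → T2 and T3 overlap.
T6 starts before T2 ends → T2 and T6 overlap.
T5 starts after T2 ends, so T2 has no further overlaps.
T6 starts before T3 ends → T3 and T6 overlap.
T5 starts exactly when T3 ends (back-to-back, no overlap), so T3 has no further overlaps.
T5 starts before T6 ends → T6 and T5 overlap.
T4 starts exactly when T6 ends (back-to-back, no overlap), so T6 has no further overlaps.
T4 starts before T5 ends → T5 and T4 overlap.
T7 starts exactly when T5 ends (back-to-back, no overlap).
T7 starts before T4 ends → T4 and T7 overlap.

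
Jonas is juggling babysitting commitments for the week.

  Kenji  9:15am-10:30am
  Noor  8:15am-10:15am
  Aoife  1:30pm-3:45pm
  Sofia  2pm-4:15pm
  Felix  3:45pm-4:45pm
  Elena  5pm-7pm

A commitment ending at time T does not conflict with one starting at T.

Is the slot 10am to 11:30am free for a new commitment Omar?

Noor: starts 8:15am before Omar ends 11:30am, and ends 10:15am after Omar starts 10am → overlap.
Kenji: starts 9:15am before Omar ends 11:30am, and ends 10:30am after Omar starts 10am → overlap.
Aoife: starts 1:30pm at or after Omar ends 11:30am → clear.
Sofia: starts 2pm at or after Omar ends 11:30am → clear.
Felix: starts 3:45pm at or after Omar ends 11:30am → clear.
Elena: starts 5pm at or after Omar ends 11:30am → clear.
Omar overlaps Kenji, Noor.

No — it overlaps Kenji, Noor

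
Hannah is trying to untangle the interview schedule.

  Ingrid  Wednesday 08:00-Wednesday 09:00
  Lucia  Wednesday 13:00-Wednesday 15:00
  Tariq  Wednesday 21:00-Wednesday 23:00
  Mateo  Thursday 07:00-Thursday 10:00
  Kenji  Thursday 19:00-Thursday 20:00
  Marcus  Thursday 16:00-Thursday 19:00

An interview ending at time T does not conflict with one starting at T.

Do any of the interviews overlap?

Check each pair: they overlap iff neither finishes before the other starts.
Sorted by start: Ingrid, Lucia, Tariq, Mateo, Marcus, Kenji.
Lucia starts after Ingrid ends — done with Ingrid.
Tariq starts after Lucia ends — done with Lucia.
Mateo starts after Tariq ends — done with Tariq.
Marcus starts after Mateo ends — done with Mateo.
Kenji starts exactly when Marcus ends (back-to-back, no overlap).
Every pair is clear; the schedule has no overlaps.

No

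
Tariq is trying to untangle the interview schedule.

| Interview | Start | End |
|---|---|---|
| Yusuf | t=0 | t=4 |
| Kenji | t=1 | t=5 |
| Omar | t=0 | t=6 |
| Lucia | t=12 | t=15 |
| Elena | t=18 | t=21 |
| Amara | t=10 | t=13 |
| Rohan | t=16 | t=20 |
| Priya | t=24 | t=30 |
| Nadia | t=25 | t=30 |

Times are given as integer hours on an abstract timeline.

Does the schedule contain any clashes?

Two intervals overlap when each starts before the other ends.
Sorted by start: Yusuf, Omar, Kenji, Amara, Lucia, Rohan, Elena, Priya, Nadia.
Omar starts before Yusuf ends → Yusuf and Omar overlap.
That's a conflict, so the schedule is not conflict-free.

Yes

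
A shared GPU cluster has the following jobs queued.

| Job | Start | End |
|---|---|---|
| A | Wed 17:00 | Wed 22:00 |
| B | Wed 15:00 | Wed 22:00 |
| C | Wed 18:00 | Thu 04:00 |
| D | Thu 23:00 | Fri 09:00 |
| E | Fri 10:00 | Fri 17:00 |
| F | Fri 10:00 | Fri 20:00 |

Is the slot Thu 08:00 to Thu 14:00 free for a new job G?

Yes — the slot is free

B: ends Wed 22:00 at or before G starts Thu 08:00 → clear.
A: ends Wed 22:00 at or before G starts Thu 08:00 → clear.
C: ends Thu 04:00 at or before G starts Thu 08:00 → clear.
D: starts Thu 23:00 at or after G ends Thu 14:00 → clear.
E: starts Fri 10:00 at or after G ends Thu 14:00 → clear.
F: starts Fri 10:00 at or after G ends Thu 14:00 → clear.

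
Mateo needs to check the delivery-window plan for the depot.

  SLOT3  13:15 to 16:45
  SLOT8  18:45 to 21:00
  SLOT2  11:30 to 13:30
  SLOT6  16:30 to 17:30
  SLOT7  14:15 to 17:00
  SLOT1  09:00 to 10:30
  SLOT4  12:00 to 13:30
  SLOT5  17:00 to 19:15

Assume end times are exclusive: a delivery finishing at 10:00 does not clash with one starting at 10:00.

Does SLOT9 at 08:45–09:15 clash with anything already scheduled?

SLOT1: starts 09:00 before SLOT9 ends 09:15, and ends 10:30 after SLOT9 starts 08:45 → overlap.
SLOT2: starts 11:30 at or after SLOT9 ends 09:15 → clear.
SLOT4: starts 12:00 at or after SLOT9 ends 09:15 → clear.
SLOT3: starts 13:15 at or after SLOT9 ends 09:15 → clear.
SLOT7: starts 14:15 at or after SLOT9 ends 09:15 → clear.
SLOT6: starts 16:30 at or after SLOT9 ends 09:15 → clear.
SLOT5: starts 17:00 at or after SLOT9 ends 09:15 → clear.
SLOT8: starts 18:45 at or after SLOT9 ends 09:15 → clear.
SLOT9 overlaps SLOT1.

Yes — it overlaps SLOT1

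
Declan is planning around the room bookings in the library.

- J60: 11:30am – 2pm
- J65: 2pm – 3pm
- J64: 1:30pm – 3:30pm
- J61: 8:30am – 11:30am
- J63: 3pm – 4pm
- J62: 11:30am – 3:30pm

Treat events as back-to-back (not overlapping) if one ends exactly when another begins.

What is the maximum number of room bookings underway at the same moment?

3

Sort all start/end points and keep a running count:
8:30am start J61 → 1
11:30am end J61 → 0
11:30am start J60 → 1
11:30am start J62 → 2
1:30pm start J64 → 3
2pm end J60 → 2
2pm start J65 → 3
3pm end J65 → 2
3pm start J63 → 3
3:30pm end J62 → 2
3:30pm end J64 → 1
4pm end J63 → 0
Peak is 3, at 1:30pm (J60, J62, J64).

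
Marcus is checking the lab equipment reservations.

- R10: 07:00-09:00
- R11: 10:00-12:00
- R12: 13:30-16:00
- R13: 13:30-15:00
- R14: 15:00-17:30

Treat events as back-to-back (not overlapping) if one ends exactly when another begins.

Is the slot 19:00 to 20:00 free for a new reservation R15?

R10: ends 09:00 at or before R15 starts 19:00 → clear.
R11: ends 12:00 at or before R15 starts 19:00 → clear.
R12: ends 16:00 at or before R15 starts 19:00 → clear.
R13: ends 15:00 at or before R15 starts 19:00 → clear.
R14: ends 17:30 at or before R15 starts 19:00 → clear.

Yes — the slot is free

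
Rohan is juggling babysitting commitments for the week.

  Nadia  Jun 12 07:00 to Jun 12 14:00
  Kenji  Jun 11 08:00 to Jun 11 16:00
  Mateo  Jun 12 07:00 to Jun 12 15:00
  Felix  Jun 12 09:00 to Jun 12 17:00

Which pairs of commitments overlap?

Felix & Mateo, Felix & Nadia, Mateo & Nadia

Sorted by start: Kenji, Mateo, Nadia, Felix.
Mateo starts after Kenji ends, so nothing later overlaps Kenji either.
Nadia starts before Mateo ends → Mateo and Nadia overlap.
Felix starts before Mateo ends → Mateo and Felix overlap.
Felix starts before Nadia ends → Nadia and Felix overlap.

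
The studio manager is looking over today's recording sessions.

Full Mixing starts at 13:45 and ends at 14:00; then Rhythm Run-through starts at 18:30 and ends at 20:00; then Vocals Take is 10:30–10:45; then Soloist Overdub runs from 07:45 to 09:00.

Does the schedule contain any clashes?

Sorted by start: Soloist Overdub, Vocals Take, Full Mixing, Rhythm Run-through.
Vocals Take starts after Soloist Overdub ends; Soloist Overdub is clear from here.
Full Mixing starts after Vocals Take ends; Vocals Take is clear from here.
Rhythm Run-through starts after Full Mixing ends.
Every pair is clear; the schedule has no overlaps.

No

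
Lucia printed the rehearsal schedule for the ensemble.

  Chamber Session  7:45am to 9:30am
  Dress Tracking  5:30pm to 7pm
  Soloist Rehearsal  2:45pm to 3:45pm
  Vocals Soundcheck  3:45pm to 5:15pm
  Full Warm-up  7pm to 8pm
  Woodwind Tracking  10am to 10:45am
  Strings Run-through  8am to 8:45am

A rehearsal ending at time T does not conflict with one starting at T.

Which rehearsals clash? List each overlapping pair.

Chamber Session & Strings Run-through

Sorted by start: Chamber Session, Strings Run-through, Woodwind Tracking, Soloist Rehearsal, Vocals Soundcheck, Dress Tracking, Full Warm-up.
Strings Run-through starts before Chamber Session ends → Chamber Session and Strings Run-through overlap.
Woodwind Tracking starts after Chamber Session ends, so nothing later overlaps Chamber Session either.
Woodwind Tracking starts after Strings Run-through ends, so nothing later overlaps Strings Run-through either.
Soloist Rehearsal starts after Woodwind Tracking ends, so nothing later overlaps Woodwind Tracking either.
Vocals Soundcheck starts exactly when Soloist Rehearsal ends (back-to-back, no overlap), so nothing later overlaps Soloist Rehearsal either.
Dress Tracking starts after Vocals Soundcheck ends, so nothing later overlaps Vocals Soundcheck either.
Full Warm-up starts exactly when Dress Tracking ends (back-to-back, no overlap).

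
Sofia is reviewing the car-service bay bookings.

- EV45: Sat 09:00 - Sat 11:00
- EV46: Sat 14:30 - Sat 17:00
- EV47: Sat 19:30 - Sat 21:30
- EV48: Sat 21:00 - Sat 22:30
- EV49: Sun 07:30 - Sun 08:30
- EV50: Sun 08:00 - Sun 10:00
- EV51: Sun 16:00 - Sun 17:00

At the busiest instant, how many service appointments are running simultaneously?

Sort all start/end points and keep a running count:
Sat 09:00 start EV45 → 1
Sat 11:00 end EV45 → 0
Sat 14:30 start EV46 → 1
Sat 17:00 end EV46 → 0
Sat 19:30 start EV47 → 1
Sat 21:00 start EV48 → 2
Sat 21:30 end EV47 → 1
Sat 22:30 end EV48 → 0
Sun 07:30 start EV49 → 1
Sun 08:00 start EV50 → 2
Sun 08:30 end EV49 → 1
Sun 10:00 end EV50 → 0
Sun 16:00 start EV51 → 1
Sun 17:00 end EV51 → 0
Peak is 2, at Sat 21:00 (EV47, EV48).

2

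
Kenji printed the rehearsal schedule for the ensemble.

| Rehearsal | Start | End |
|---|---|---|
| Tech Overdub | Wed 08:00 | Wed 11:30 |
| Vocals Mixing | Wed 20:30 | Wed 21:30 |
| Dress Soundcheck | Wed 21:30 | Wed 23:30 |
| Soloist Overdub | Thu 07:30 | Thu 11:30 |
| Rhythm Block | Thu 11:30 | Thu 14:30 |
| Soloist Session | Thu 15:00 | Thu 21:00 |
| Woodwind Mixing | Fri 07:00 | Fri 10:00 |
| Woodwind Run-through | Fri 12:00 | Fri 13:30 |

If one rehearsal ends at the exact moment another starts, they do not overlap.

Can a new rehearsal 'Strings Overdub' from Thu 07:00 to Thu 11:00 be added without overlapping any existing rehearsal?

Tech Overdub: ends Wed 11:30 at or before Strings Overdub starts Thu 07:00 → clear.
Vocals Mixing: ends Wed 21:30 at or before Strings Overdub starts Thu 07:00 → clear.
Dress Soundcheck: ends Wed 23:30 at or before Strings Overdub starts Thu 07:00 → clear.
Soloist Overdub: starts Thu 07:30 before Strings Overdub ends Thu 11:00, and ends Thu 11:30 after Strings Overdub starts Thu 07:00 → overlap.
Rhythm Block: starts Thu 11:30 at or after Strings Overdub ends Thu 11:00 → clear.
Soloist Session: starts Thu 15:00 at or after Strings Overdub ends Thu 11:00 → clear.
Woodwind Mixing: starts Fri 07:00 at or after Strings Overdub ends Thu 11:00 → clear.
Woodwind Run-through: starts Fri 12:00 at or after Strings Overdub ends Thu 11:00 → clear.
Strings Overdub overlaps Soloist Overdub.

No — it overlaps Soloist Overdub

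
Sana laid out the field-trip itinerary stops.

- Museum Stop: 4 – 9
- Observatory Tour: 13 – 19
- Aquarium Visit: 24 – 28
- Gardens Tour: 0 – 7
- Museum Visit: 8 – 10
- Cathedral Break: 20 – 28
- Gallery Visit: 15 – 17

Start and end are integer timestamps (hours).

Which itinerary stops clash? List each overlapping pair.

Aquarium Visit & Cathedral Break, Gallery Visit & Observatory Tour, Gardens Tour & Museum Stop, Museum Stop & Museum Visit

Sorted by start: Gardens Tour, Museum Stop, Museum Visit, Observatory Tour, Gallery Visit, Cathedral Break, Aquarium Visit.
Museum Stop starts before Gardens Tour ends → Gardens Tour and Museum Stop overlap.
Museum Visit starts after Gardens Tour ends — done with Gardens Tour.
Museum Visit starts before Museum Stop ends → Museum Stop and Museum Visit overlap.
Observatory Tour starts after Museum Stop ends — done with Museum Stop.
Observatory Tour starts after Museum Visit ends — done with Museum Visit.
Gallery Visit starts before Observatory Tour ends → Observatory Tour and Gallery Visit overlap.
Cathedral Break starts after Observatory Tour ends — done with Observatory Tour.
Cathedral Break starts after Gallery Visit ends — done with Gallery Visit.
Aquarium Visit starts before Cathedral Break ends → Cathedral Break and Aquarium Visit overlap.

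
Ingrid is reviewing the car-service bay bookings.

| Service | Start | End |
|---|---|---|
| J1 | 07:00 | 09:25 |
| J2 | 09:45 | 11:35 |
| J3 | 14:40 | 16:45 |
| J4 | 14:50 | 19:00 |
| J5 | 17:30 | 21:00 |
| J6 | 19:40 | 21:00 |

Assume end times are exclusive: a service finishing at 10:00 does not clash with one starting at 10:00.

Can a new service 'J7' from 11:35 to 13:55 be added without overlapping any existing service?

J1: ends 09:25 at or before J7 starts 11:35 → clear.
J2: ends 11:35 at or before J7 starts 11:35 → clear.
J3: starts 14:40 at or after J7 ends 13:55 → clear.
J4: starts 14:50 at or after J7 ends 13:55 → clear.
J5: starts 17:30 at or after J7 ends 13:55 → clear.
J6: starts 19:40 at or after J7 ends 13:55 → clear.

Yes — the slot is free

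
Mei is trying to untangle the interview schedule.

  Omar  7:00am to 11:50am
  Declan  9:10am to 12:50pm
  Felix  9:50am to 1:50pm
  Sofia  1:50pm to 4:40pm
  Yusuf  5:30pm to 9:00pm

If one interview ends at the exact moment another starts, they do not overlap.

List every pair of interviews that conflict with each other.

Sorted by start: Omar, Declan, Felix, Sofia, Yusuf.
Declan starts before Omar ends → Omar and Declan overlap.
Felix starts before Omar ends → Omar and Felix overlap.
Sofia starts after Omar ends — done with Omar.
Felix starts before Declan ends → Declan and Felix overlap.
Sofia starts after Declan ends — done with Declan.
Sofia starts exactly when Felix ends (back-to-back, no overlap) — done with Felix.
Yusuf starts after Sofia ends.

Declan & Felix, Declan & Omar, Felix & Omar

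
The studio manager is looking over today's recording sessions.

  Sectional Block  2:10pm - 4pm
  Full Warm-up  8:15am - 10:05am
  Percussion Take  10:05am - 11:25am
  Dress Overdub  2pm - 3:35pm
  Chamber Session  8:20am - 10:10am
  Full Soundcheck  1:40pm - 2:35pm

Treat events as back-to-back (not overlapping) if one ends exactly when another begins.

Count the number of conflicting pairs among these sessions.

Sorted by start: Full Warm-up, Chamber Session, Percussion Take, Full Soundcheck, Dress Overdub, Sectional Block.
Chamber Session starts before Full Warm-up ends → Full Warm-up and Chamber Session overlap.
Percussion Take starts exactly when Full Warm-up ends (back-to-back, no overlap), so Full Warm-up has no further overlaps.
Percussion Take starts before Chamber Session ends → Chamber Session and Percussion Take overlap.
Full Soundcheck starts after Chamber Session ends, so Chamber Session has no further overlaps.
Full Soundcheck starts after Percussion Take ends, so Percussion Take has no further overlaps.
Dress Overdub starts before Full Soundcheck ends → Full Soundcheck and Dress Overdub overlap.
Sectional Block starts before Full Soundcheck ends → Full Soundcheck and Sectional Block overlap.
Sectional Block starts before Dress Overdub ends → Dress Overdub and Sectional Block overlap.
Overlapping pairs: Chamber Session & Full Warm-up, Chamber Session & Percussion Take, Dress Overdub & Full Soundcheck, Dress Overdub & Sectional Block, Full Soundcheck & Sectional Block — 5 in total.

5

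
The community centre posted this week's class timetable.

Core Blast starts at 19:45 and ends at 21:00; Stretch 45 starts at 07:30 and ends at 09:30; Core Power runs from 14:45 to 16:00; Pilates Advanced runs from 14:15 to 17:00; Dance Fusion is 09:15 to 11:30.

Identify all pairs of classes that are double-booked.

Sorted by start: Stretch 45, Dance Fusion, Pilates Advanced, Core Power, Core Blast.
Dance Fusion starts before Stretch 45 ends → Stretch 45 and Dance Fusion overlap.
Pilates Advanced starts after Stretch 45 ends — done with Stretch 45.
Pilates Advanced starts after Dance Fusion ends — done with Dance Fusion.
Core Power starts before Pilates Advanced ends → Pilates Advanced and Core Power overlap.
Core Blast starts after Pilates Advanced ends.
Core Blast starts after Core Power ends.

Core Power & Pilates Advanced, Dance Fusion & Stretch 45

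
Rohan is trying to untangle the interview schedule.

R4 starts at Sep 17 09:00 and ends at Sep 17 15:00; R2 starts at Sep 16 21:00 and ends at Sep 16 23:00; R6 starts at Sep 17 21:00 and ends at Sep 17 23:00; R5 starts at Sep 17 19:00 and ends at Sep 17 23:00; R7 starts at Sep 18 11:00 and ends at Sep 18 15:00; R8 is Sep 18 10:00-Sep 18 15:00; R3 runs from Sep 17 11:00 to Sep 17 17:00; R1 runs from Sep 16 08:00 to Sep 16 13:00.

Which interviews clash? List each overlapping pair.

R3 & R4, R5 & R6, R7 & R8

Two intervals overlap when each starts before the other ends.
Sorted by start: R1, R2, R4, R3, R5, R6, R8, R7.
R2 starts after R1 ends, so R1 has no further overlaps.
R4 starts after R2 ends, so R2 has no further overlaps.
R3 starts before R4 ends → R4 and R3 overlap.
R5 starts after R4 ends, so R4 has no further overlaps.
R5 starts after R3 ends, so R3 has no further overlaps.
R6 starts before R5 ends → R5 and R6 overlap.
R8 starts after R5 ends, so R5 has no further overlaps.
R8 starts after R6 ends, so R6 has no further overlaps.
R7 starts before R8 ends → R8 and R7 overlap.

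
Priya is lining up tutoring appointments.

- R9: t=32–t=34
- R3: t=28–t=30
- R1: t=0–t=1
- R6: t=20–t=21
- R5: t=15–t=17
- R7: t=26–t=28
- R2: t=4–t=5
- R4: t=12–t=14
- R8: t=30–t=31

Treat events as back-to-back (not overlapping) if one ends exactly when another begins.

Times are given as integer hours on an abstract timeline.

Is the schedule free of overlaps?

Sorted by start: R1, R2, R4, R5, R6, R7, R3, R8, R9.
R2 starts after R1 ends; R1 is clear from here.
R4 starts after R2 ends; R2 is clear from here.
R5 starts after R4 ends; R4 is clear from here.
R6 starts after R5 ends; R5 is clear from here.
R7 starts after R6 ends; R6 is clear from here.
R3 starts exactly when R7 ends (back-to-back, no overlap); R7 is clear from here.
R8 starts exactly when R3 ends (back-to-back, no overlap); R3 is clear from here.
R9 starts after R8 ends.
Every pair is clear; the schedule has no overlaps.

Yes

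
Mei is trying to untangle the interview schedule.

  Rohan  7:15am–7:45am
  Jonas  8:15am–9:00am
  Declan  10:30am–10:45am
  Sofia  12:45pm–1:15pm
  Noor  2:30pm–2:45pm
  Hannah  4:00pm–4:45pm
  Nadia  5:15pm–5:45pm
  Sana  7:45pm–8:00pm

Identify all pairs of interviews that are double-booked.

Sorted by start: Rohan, Jonas, Declan, Sofia, Noor, Hannah, Nadia, Sana.
Jonas starts after Rohan ends — done with Rohan.
Declan starts after Jonas ends — done with Jonas.
Sofia starts after Declan ends — done with Declan.
Noor starts after Sofia ends — done with Sofia.
Hannah starts after Noor ends — done with Noor.
Nadia starts after Hannah ends — done with Hannah.
Sana starts after Nadia ends.

none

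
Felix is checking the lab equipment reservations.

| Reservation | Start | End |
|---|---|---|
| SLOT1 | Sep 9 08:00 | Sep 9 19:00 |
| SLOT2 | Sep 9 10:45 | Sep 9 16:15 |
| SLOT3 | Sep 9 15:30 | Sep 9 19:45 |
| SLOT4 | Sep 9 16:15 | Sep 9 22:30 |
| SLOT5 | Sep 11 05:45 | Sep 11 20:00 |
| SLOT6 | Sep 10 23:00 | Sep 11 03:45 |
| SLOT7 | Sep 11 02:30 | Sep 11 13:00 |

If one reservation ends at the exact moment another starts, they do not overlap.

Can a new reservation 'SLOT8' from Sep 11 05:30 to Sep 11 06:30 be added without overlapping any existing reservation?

No — it overlaps SLOT5, SLOT7

SLOT1: ends Sep 9 19:00 at or before SLOT8 starts Sep 11 05:30 → clear.
SLOT2: ends Sep 9 16:15 at or before SLOT8 starts Sep 11 05:30 → clear.
SLOT3: ends Sep 9 19:45 at or before SLOT8 starts Sep 11 05:30 → clear.
SLOT4: ends Sep 9 22:30 at or before SLOT8 starts Sep 11 05:30 → clear.
SLOT6: ends Sep 11 03:45 at or before SLOT8 starts Sep 11 05:30 → clear.
SLOT7: starts Sep 11 02:30 before SLOT8 ends Sep 11 06:30, and ends Sep 11 13:00 after SLOT8 starts Sep 11 05:30 → overlap.
SLOT5: starts Sep 11 05:45 before SLOT8 ends Sep 11 06:30, and ends Sep 11 20:00 after SLOT8 starts Sep 11 05:30 → overlap.
SLOT8 overlaps SLOT5, SLOT7.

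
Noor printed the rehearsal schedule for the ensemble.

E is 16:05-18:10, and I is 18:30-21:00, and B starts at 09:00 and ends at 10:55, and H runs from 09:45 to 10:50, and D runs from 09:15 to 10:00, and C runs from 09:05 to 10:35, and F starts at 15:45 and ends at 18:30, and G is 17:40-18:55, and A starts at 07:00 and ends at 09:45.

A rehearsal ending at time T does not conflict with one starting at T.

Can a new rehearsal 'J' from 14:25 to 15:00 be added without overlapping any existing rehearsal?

Yes — the slot is free

A: ends 09:45 at or before J starts 14:25 → clear.
B: ends 10:55 at or before J starts 14:25 → clear.
C: ends 10:35 at or before J starts 14:25 → clear.
D: ends 10:00 at or before J starts 14:25 → clear.
H: ends 10:50 at or before J starts 14:25 → clear.
F: starts 15:45 at or after J ends 15:00 → clear.
E: starts 16:05 at or after J ends 15:00 → clear.
G: starts 17:40 at or after J ends 15:00 → clear.
I: starts 18:30 at or after J ends 15:00 → clear.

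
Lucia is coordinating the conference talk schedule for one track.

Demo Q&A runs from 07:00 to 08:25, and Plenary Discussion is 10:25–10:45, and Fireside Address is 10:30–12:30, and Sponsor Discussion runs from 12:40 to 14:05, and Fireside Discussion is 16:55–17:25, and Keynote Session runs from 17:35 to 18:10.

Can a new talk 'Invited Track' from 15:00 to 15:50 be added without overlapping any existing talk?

Demo Q&A: ends 08:25 at or before Invited Track starts 15:00 → clear.
Plenary Discussion: ends 10:45 at or before Invited Track starts 15:00 → clear.
Fireside Address: ends 12:30 at or before Invited Track starts 15:00 → clear.
Sponsor Discussion: ends 14:05 at or before Invited Track starts 15:00 → clear.
Fireside Discussion: starts 16:55 at or after Invited Track ends 15:50 → clear.
Keynote Session: starts 17:35 at or after Invited Track ends 15:50 → clear.

Yes — the slot is free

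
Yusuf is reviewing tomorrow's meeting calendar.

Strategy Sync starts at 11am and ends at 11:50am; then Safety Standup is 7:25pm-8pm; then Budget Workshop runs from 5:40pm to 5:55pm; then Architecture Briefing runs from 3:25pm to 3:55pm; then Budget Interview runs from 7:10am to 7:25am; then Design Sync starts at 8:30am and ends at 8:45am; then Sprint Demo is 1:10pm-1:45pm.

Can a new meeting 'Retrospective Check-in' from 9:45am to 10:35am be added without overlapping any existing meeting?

Budget Interview: ends 7:25am at or before Retrospective Check-in starts 9:45am → clear.
Design Sync: ends 8:45am at or before Retrospective Check-in starts 9:45am → clear.
Strategy Sync: starts 11am at or after Retrospective Check-in ends 10:35am → clear.
Sprint Demo: starts 1:10pm at or after Retrospective Check-in ends 10:35am → clear.
Architecture Briefing: starts 3:25pm at or after Retrospective Check-in ends 10:35am → clear.
Budget Workshop: starts 5:40pm at or after Retrospective Check-in ends 10:35am → clear.
Safety Standup: starts 7:25pm at or after Retrospective Check-in ends 10:35am → clear.

Yes — the slot is free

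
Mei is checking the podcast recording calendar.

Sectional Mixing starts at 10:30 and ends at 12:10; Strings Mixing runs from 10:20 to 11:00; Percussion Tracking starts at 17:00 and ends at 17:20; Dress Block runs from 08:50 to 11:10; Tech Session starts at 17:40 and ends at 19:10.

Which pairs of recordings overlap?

Dress Block & Sectional Mixing, Dress Block & Strings Mixing, Sectional Mixing & Strings Mixing

Check each pair: they overlap iff neither finishes before the other starts.
Sorted by start: Dress Block, Strings Mixing, Sectional Mixing, Percussion Tracking, Tech Session.
Strings Mixing starts before Dress Block ends → Dress Block and Strings Mixing overlap.
Sectional Mixing starts before Dress Block ends → Dress Block and Sectional Mixing overlap.
Percussion Tracking starts after Dress Block ends, so nothing later overlaps Dress Block either.
Sectional Mixing starts before Strings Mixing ends → Strings Mixing and Sectional Mixing overlap.
Percussion Tracking starts after Strings Mixing ends, so nothing later overlaps Strings Mixing either.
Percussion Tracking starts after Sectional Mixing ends, so nothing later overlaps Sectional Mixing either.
Tech Session starts after Percussion Tracking ends.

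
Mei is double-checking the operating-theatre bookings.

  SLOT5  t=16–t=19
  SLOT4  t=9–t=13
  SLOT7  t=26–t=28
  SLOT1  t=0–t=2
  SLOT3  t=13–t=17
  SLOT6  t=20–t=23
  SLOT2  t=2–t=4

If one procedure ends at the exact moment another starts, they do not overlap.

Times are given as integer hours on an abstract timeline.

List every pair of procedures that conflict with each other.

SLOT3 & SLOT5

Sorted by start: SLOT1, SLOT2, SLOT4, SLOT3, SLOT5, SLOT6, SLOT7.
SLOT2 starts exactly when SLOT1 ends (back-to-back, no overlap), so nothing later overlaps SLOT1 either.
SLOT4 starts after SLOT2 ends, so nothing later overlaps SLOT2 either.
SLOT3 starts exactly when SLOT4 ends (back-to-back, no overlap), so nothing later overlaps SLOT4 either.
SLOT5 starts before SLOT3 ends → SLOT3 and SLOT5 overlap.
SLOT6 starts after SLOT3 ends, so nothing later overlaps SLOT3 either.
SLOT6 starts after SLOT5 ends, so nothing later overlaps SLOT5 either.
SLOT7 starts after SLOT6 ends.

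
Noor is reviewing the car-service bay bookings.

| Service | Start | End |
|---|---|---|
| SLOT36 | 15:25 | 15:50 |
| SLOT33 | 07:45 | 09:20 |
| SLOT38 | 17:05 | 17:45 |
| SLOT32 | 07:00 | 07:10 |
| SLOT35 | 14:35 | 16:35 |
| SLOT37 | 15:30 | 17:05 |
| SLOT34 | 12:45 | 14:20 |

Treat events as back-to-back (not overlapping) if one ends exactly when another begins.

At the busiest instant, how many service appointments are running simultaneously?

Walk through starts and ends in time order (an end at T is processed before a start at T):
07:00 start SLOT32 → 1
07:10 end SLOT32 → 0
07:45 start SLOT33 → 1
09:20 end SLOT33 → 0
12:45 start SLOT34 → 1
14:20 end SLOT34 → 0
14:35 start SLOT35 → 1
15:25 start SLOT36 → 2
15:30 start SLOT37 → 3
15:50 end SLOT36 → 2
16:35 end SLOT35 → 1
17:05 end SLOT37 → 0
17:05 start SLOT38 → 1
17:45 end SLOT38 → 0
Peak is 3, at 15:30 (SLOT35, SLOT36, SLOT37).

3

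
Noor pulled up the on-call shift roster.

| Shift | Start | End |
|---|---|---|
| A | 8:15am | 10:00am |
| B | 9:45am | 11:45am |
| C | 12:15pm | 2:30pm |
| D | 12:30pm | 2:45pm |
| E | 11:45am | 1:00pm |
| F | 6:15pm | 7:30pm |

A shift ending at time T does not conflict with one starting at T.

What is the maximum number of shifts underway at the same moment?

3

Sort all start/end points and keep a running count:
8:15am start A → 1
9:45am start B → 2
10:00am end A → 1
11:45am end B → 0
11:45am start E → 1
12:15pm start C → 2
12:30pm start D → 3
1:00pm end E → 2
2:30pm end C → 1
2:45pm end D → 0
6:15pm start F → 1
7:30pm end F → 0
Peak is 3, at 12:30pm (C, D, E).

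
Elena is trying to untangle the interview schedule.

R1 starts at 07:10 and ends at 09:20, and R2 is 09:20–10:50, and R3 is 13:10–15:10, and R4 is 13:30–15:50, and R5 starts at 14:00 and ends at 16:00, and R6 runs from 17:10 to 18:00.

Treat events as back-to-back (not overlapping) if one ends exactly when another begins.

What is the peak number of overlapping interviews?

Sort all start/end points and keep a running count:
07:10 start R1 → 1
09:20 end R1 → 0
09:20 start R2 → 1
10:50 end R2 → 0
13:10 start R3 → 1
13:30 start R4 → 2
14:00 start R5 → 3
15:10 end R3 → 2
15:50 end R4 → 1
16:00 end R5 → 0
17:10 start R6 → 1
18:00 end R6 → 0
Peak is 3, at 14:00 (R3, R4, R5).

3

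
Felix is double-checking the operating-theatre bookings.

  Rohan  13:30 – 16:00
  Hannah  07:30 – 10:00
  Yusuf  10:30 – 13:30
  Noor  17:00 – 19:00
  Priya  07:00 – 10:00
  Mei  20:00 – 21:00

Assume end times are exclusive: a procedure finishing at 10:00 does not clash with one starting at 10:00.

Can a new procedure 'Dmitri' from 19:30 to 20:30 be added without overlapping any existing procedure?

No — it overlaps Mei

Priya: ends 10:00 at or before Dmitri starts 19:30 → clear.
Hannah: ends 10:00 at or before Dmitri starts 19:30 → clear.
Yusuf: ends 13:30 at or before Dmitri starts 19:30 → clear.
Rohan: ends 16:00 at or before Dmitri starts 19:30 → clear.
Noor: ends 19:00 at or before Dmitri starts 19:30 → clear.
Mei: starts 20:00 before Dmitri ends 20:30, and ends 21:00 after Dmitri starts 19:30 → overlap.
Dmitri overlaps Mei.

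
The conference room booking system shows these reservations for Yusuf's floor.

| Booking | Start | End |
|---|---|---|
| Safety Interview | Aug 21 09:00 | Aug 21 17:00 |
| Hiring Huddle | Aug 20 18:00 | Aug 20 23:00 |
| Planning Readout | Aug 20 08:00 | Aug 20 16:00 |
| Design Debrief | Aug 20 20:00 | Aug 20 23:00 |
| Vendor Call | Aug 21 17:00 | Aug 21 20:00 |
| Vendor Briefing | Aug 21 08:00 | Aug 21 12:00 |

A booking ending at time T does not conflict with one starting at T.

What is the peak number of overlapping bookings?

Sort all start/end points and keep a running count:
Aug 20 08:00 start Planning Readout → 1
Aug 20 16:00 end Planning Readout → 0
Aug 20 18:00 start Hiring Huddle → 1
Aug 20 20:00 start Design Debrief → 2
Aug 20 23:00 end Design Debrief → 1
Aug 20 23:00 end Hiring Huddle → 0
Aug 21 08:00 start Vendor Briefing → 1
Aug 21 09:00 start Safety Interview → 2
Aug 21 12:00 end Vendor Briefing → 1
Aug 21 17:00 end Safety Interview → 0
Aug 21 17:00 start Vendor Call → 1
Aug 21 20:00 end Vendor Call → 0
Peak is 2, at Aug 20 20:00 (Design Debrief, Hiring Huddle).

2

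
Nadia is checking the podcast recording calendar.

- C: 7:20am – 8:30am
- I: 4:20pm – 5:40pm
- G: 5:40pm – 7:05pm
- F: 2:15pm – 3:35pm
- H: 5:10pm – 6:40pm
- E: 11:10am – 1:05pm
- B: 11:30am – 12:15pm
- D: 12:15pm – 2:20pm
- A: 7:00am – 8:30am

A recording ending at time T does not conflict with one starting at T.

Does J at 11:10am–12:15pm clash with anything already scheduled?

Yes — it overlaps B, E

A: ends 8:30am at or before J starts 11:10am → clear.
C: ends 8:30am at or before J starts 11:10am → clear.
E: starts 11:10am before J ends 12:15pm, and ends 1:05pm after J starts 11:10am → overlap.
B: starts 11:30am before J ends 12:15pm, and ends 12:15pm after J starts 11:10am → overlap.
D: starts 12:15pm at or after J ends 12:15pm → clear.
F: starts 2:15pm at or after J ends 12:15pm → clear.
I: starts 4:20pm at or after J ends 12:15pm → clear.
H: starts 5:10pm at or after J ends 12:15pm → clear.
G: starts 5:40pm at or after J ends 12:15pm → clear.
J overlaps B, E.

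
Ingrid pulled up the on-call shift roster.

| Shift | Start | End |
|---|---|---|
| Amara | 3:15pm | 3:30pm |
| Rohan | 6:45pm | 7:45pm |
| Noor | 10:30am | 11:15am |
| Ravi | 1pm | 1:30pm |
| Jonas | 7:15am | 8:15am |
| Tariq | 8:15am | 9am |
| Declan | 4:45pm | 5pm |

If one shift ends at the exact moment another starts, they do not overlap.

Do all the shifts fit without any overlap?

Yes

Sorted by start: Jonas, Tariq, Noor, Ravi, Amara, Declan, Rohan.
Tariq starts exactly when Jonas ends (back-to-back, no overlap), so Jonas has no further overlaps.
Noor starts after Tariq ends, so Tariq has no further overlaps.
Ravi starts after Noor ends, so Noor has no further overlaps.
Amara starts after Ravi ends, so Ravi has no further overlaps.
Declan starts after Amara ends, so Amara has no further overlaps.
Rohan starts after Declan ends.
Every pair is clear; the schedule has no overlaps.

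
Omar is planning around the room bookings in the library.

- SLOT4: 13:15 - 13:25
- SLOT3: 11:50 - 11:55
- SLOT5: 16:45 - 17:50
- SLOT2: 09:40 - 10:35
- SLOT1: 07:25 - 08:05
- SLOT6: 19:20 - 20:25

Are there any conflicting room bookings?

Sorted by start: SLOT1, SLOT2, SLOT3, SLOT4, SLOT5, SLOT6.
SLOT2 starts after SLOT1 ends, so nothing later overlaps SLOT1 either.
SLOT3 starts after SLOT2 ends, so nothing later overlaps SLOT2 either.
SLOT4 starts after SLOT3 ends, so nothing later overlaps SLOT3 either.
SLOT5 starts after SLOT4 ends, so nothing later overlaps SLOT4 either.
SLOT6 starts after SLOT5 ends.
Every pair is clear; the schedule has no overlaps.

No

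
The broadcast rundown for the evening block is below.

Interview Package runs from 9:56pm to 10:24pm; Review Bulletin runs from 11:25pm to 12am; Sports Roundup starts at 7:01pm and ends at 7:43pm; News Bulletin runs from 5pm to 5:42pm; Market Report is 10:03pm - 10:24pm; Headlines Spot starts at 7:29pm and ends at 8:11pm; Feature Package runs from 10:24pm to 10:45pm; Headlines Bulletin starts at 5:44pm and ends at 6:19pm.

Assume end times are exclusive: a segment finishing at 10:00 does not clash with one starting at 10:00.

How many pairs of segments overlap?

Two intervals overlap when each starts before the other ends.
Sorted by start: News Bulletin, Headlines Bulletin, Sports Roundup, Headlines Spot, Interview Package, Market Report, Feature Package, Review Bulletin.
Headlines Bulletin starts after News Bulletin ends — done with News Bulletin.
Sports Roundup starts after Headlines Bulletin ends — done with Headlines Bulletin.
Headlines Spot starts before Sports Roundup ends → Sports Roundup and Headlines Spot overlap.
Interview Package starts after Sports Roundup ends — done with Sports Roundup.
Interview Package starts after Headlines Spot ends — done with Headlines Spot.
Market Report starts before Interview Package ends → Interview Package and Market Report overlap.
Feature Package starts exactly when Interview Package ends (back-to-back, no overlap) — done with Interview Package.
Feature Package starts exactly when Market Report ends (back-to-back, no overlap) — done with Market Report.
Review Bulletin starts after Feature Package ends.
Overlapping pairs: Headlines Spot & Sports Roundup, Interview Package & Market Report — 2 in total.

2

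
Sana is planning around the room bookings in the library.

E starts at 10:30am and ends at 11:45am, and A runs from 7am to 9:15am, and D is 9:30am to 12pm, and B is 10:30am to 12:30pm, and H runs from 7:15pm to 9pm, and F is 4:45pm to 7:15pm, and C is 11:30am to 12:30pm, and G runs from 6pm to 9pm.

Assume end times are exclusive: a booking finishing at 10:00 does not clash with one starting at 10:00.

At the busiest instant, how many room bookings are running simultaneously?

4

Sweep the timeline, counting +1 at each start and −1 at each end (ends before starts at a tie):
7am start A → 1
9:15am end A → 0
9:30am start D → 1
10:30am start B → 2
10:30am start E → 3
11:30am start C → 4
11:45am end E → 3
12pm end D → 2
12:30pm end B → 1
12:30pm end C → 0
4:45pm start F → 1
6pm start G → 2
7:15pm end F → 1
7:15pm start H → 2
9pm end G → 1
9pm end H → 0
Peak is 4, at 11:30am (B, C, D, E).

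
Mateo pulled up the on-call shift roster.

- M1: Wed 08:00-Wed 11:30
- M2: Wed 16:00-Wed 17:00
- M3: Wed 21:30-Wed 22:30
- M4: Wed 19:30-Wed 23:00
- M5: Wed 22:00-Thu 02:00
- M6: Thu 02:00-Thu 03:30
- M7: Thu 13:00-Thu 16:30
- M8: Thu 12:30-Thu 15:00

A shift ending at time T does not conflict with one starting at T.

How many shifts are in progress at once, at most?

Sort all start/end points and keep a running count:
Wed 08:00 start M1 → 1
Wed 11:30 end M1 → 0
Wed 16:00 start M2 → 1
Wed 17:00 end M2 → 0
Wed 19:30 start M4 → 1
Wed 21:30 start M3 → 2
Wed 22:00 start M5 → 3
Wed 22:30 end M3 → 2
Wed 23:00 end M4 → 1
Thu 02:00 end M5 → 0
Thu 02:00 start M6 → 1
Thu 03:30 end M6 → 0
Thu 12:30 start M8 → 1
Thu 13:00 start M7 → 2
Thu 15:00 end M8 → 1
Thu 16:30 end M7 → 0
Peak is 3, at Wed 22:00 (M3, M4, M5).

3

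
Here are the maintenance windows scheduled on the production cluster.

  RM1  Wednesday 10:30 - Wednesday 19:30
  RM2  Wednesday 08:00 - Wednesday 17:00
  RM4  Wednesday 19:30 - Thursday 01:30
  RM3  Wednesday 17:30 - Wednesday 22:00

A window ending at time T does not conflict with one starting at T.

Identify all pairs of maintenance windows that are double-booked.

RM1 & RM2, RM1 & RM3, RM3 & RM4

Sorted by start: RM2, RM1, RM3, RM4.
RM1 starts before RM2 ends → RM2 and RM1 overlap.
RM3 starts after RM2 ends, so nothing later overlaps RM2 either.
RM3 starts before RM1 ends → RM1 and RM3 overlap.
RM4 starts exactly when RM1 ends (back-to-back, no overlap).
RM4 starts before RM3 ends → RM3 and RM4 overlap.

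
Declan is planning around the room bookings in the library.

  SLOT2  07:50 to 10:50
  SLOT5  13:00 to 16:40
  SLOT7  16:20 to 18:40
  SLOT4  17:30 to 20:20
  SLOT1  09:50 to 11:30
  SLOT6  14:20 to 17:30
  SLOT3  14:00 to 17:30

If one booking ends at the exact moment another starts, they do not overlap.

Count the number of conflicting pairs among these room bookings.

Sorted by start: SLOT2, SLOT1, SLOT5, SLOT3, SLOT6, SLOT7, SLOT4.
SLOT1 starts before SLOT2 ends → SLOT2 and SLOT1 overlap.
SLOT5 starts after SLOT2 ends — done with SLOT2.
SLOT5 starts after SLOT1 ends — done with SLOT1.
SLOT3 starts before SLOT5 ends → SLOT5 and SLOT3 overlap.
SLOT6 starts before SLOT5 ends → SLOT5 and SLOT6 overlap.
SLOT7 starts before SLOT5 ends → SLOT5 and SLOT7 overlap.
SLOT4 starts after SLOT5 ends.
SLOT6 starts before SLOT3 ends → SLOT3 and SLOT6 overlap.
SLOT7 starts before SLOT3 ends → SLOT3 and SLOT7 overlap.
SLOT4 starts exactly when SLOT3 ends (back-to-back, no overlap).
SLOT7 starts before SLOT6 ends → SLOT6 and SLOT7 overlap.
SLOT4 starts exactly when SLOT6 ends (back-to-back, no overlap).
SLOT4 starts before SLOT7 ends → SLOT7 and SLOT4 overlap.
Overlapping pairs: SLOT1 & SLOT2, SLOT3 & SLOT5, SLOT3 & SLOT6, SLOT3 & SLOT7, SLOT4 & SLOT7, SLOT5 & SLOT6, SLOT5 & SLOT7, SLOT6 & SLOT7 — 8 in total.

8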